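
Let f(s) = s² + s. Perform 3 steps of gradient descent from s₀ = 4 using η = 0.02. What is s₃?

3.481312

f′(s) = 2s + 1
s₁ = 4 − 0.02·9 = 3.82
s₂ = 3.82 − 0.02·8.64 = 3.6472
s₃ = 3.6472 − 0.02·8.2944 = 3.481312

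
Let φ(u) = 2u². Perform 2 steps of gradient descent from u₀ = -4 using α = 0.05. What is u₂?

φ′(u) = 4u
u₁ = -4 − 0.05·(-16) = -3.2
u₂ = -3.2 − 0.05·(-12.8) = -2.56

-2.56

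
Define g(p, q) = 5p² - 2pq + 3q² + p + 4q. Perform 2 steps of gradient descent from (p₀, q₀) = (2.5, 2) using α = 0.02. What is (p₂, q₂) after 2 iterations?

(1.6992, 1.5688)

∇g = (10p - 2q + 1, -2p + 6q + 4)
Step 1: at (2.5, 2), ∇g = (22, 11) → (2.5, 2) − 0.02·(22, 11) = (2.06, 1.78)
Step 2: at (2.06, 1.78), ∇g = (18.04, 10.56) → (2.06, 1.78) − 0.02·(18.04, 10.56) = (1.6992, 1.5688)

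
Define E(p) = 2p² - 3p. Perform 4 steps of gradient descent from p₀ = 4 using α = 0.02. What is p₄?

E′(p) = 4p - 3
p₁ = 4 − 0.02·13 = 3.74
p₂ = 3.74 − 0.02·11.96 = 3.5008
p₃ = 3.5008 − 0.02·11.0032 = 3.280736
p₄ = 3.280736 − 0.02·10.122944 = 3.07827712

3.07827712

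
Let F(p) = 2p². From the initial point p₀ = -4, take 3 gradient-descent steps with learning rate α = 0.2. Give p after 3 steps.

F′(p) = 4p
p₁ = -4 − 0.2·(-16) = -0.8
p₂ = -0.8 − 0.2·(-3.2) = -0.16
p₃ = -0.16 − 0.2·(-0.64) = -0.032

-0.032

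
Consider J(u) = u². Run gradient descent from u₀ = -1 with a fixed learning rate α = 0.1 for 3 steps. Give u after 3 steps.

-0.512

J′(u) = 2u
Step 1: J′(-1) = -2; u₁ = -1 − 0.1·(-2) = -0.8
Step 2: J′(-0.8) = -1.6; u₂ = -0.8 − 0.1·(-1.6) = -0.64
Step 3: J′(-0.64) = -1.28; u₃ = -0.64 − 0.1·(-1.28) = -0.512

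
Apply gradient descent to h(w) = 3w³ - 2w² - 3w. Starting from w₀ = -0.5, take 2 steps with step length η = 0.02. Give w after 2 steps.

-0.5566125

h′(w) = 9w² - 4w - 3
w₁ = -0.5 − 0.02·1.25 = -0.525
w₂ = -0.525 − 0.02·1.580625 = -0.5566125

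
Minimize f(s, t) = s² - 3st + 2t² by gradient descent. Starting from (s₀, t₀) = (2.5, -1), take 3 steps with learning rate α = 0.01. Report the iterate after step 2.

(2.34505, -0.777)

∇f = (2s - 3t, -3s + 4t)
(s₁, t₁) = (2.5, -1) − 0.01·(8, -11.5) = (2.42, -0.885)
(s₂, t₂) = (2.42, -0.885) − 0.01·(7.495, -10.8) = (2.34505, -0.777)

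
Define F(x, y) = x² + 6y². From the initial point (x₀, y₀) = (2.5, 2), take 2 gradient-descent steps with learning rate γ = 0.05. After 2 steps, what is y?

0.32

∇F = (2x, 12y)
(x₁, y₁) = (2.5, 2) − 0.05·(5, 24) = (2.25, 0.8)
(x₂, y₂) = (2.25, 0.8) − 0.05·(4.5, 9.6) = (2.025, 0.32)
y = 0.32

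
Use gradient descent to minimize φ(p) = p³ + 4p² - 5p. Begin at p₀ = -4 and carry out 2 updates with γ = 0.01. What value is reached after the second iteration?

-4.237963

φ′(p) = 3p² + 8p - 5
p₁ = -4 − 0.01·11 = -4.11
p₂ = -4.11 − 0.01·12.7963 = -4.237963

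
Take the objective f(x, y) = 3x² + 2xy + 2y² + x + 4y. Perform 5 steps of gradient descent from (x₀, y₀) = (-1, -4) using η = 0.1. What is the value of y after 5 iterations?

∇f = (6x + 2y + 1, 2x + 4y + 4)
Step 1: at (-1, -4), ∇f = (-13, -14) → (-1, -4) − 0.1·(-13, -14) = (0.3, -2.6)
Step 2: at (0.3, -2.6), ∇f = (-2.4, -5.8) → (0.3, -2.6) − 0.1·(-2.4, -5.8) = (0.54, -2.02)
Step 3: at (0.54, -2.02), ∇f = (0.2, -3) → (0.54, -2.02) − 0.1·(0.2, -3) = (0.52, -1.72)
Step 4: at (0.52, -1.72), ∇f = (0.68, -1.84) → (0.52, -1.72) − 0.1·(0.68, -1.84) = (0.452, -1.536)
Step 5: at (0.452, -1.536), ∇f = (0.64, -1.24) → (0.452, -1.536) − 0.1·(0.64, -1.24) = (0.388, -1.412)
y = -1.412

-1.412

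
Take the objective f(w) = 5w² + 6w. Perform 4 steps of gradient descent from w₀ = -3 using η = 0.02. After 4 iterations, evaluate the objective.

3.031838208

f′(w) = 10w + 6
Step 1: f′(-3) = -24; w₁ = -3 − 0.02·(-24) = -2.52
Step 2: f′(-2.52) = -19.2; w₂ = -2.52 − 0.02·(-19.2) = -2.136
Step 3: f′(-2.136) = -15.36; w₃ = -2.136 − 0.02·(-15.36) = -1.8288
Step 4: f′(-1.8288) = -12.288; w₄ = -1.8288 − 0.02·(-12.288) = -1.58304
f(-1.58304) = 3.031838208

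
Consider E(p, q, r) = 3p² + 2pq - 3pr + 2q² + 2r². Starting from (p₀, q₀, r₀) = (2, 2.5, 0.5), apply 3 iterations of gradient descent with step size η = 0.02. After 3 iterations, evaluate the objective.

∇E = (6p + 2q - 3r, 2p + 4q, -3p + 4r)
Step 1: at (2, 2.5, 0.5), ∇E = (15.5, 14, -4) → (2, 2.5, 0.5) − 0.02·(15.5, 14, -4) = (1.69, 2.22, 0.58)
Step 2: at (1.69, 2.22, 0.58), ∇E = (12.84, 12.26, -2.75) → (1.69, 2.22, 0.58) − 0.02·(12.84, 12.26, -2.75) = (1.4332, 1.9748, 0.635)
Step 3: at (1.4332, 1.9748, 0.635), ∇E = (10.6438, 10.7656, -1.7596) → (1.4332, 1.9748, 0.635) − 0.02·(10.6438, 10.7656, -1.7596) = (1.220324, 1.759488, 0.670192)
E(1.220324, 1.759488, 0.670192) = 13.398219394544

13.398219394544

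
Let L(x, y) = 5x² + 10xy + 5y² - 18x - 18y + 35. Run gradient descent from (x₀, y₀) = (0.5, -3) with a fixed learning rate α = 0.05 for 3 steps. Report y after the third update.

∇L = (10x + 10y - 18, 10x + 10y - 18)
Step 1: at (0.5, -3), ∇L = (-43, -43) → (0.5, -3) − 0.05·(-43, -43) = (2.65, -0.85)
Step 2: at (2.65, -0.85), ∇L = (0, 0) → (2.65, -0.85) − 0.05·(0, 0) = (2.65, -0.85)
Step 3: at (2.65, -0.85), ∇L = (0, 0) → (2.65, -0.85) − 0.05·(0, 0) = (2.65, -0.85)
y = -0.85

-0.85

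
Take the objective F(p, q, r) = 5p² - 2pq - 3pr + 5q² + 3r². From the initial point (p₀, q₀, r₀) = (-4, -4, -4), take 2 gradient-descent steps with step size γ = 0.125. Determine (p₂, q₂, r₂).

(-0.5625, -0.375, -1.1875)

∇F = (10p - 2q - 3r, -2p + 10q, -3p + 6r)
(p₁, q₁, r₁) = (-4, -4, -4) − 0.125·(-20, -32, -12) = (-1.5, 0, -2.5)
(p₂, q₂, r₂) = (-1.5, 0, -2.5) − 0.125·(-7.5, 3, -10.5) = (-0.5625, -0.375, -1.1875)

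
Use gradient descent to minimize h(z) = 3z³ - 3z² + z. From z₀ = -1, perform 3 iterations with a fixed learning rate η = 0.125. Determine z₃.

h′(z) = 9z² - 6z + 1
Step 1: h′(-1) = 16; z₁ = -1 − 0.125·16 = -3
Step 2: h′(-3) = 100; z₂ = -3 − 0.125·100 = -15.5
Step 3: h′(-15.5) = 2256.25; z₃ = -15.5 − 0.125·2256.25 = -297.53125

-297.53125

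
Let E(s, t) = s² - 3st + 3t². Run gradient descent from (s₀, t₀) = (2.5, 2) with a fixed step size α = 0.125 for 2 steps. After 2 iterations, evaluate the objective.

∇E = (2s - 3t, -3s + 6t)
(s₁, t₁) = (2.5, 2) − 0.125·(-1, 4.5) = (2.625, 1.4375)
(s₂, t₂) = (2.625, 1.4375) − 0.125·(0.9375, 0.75) = (2.5078125, 1.34375)
E(2.5078125, 1.34375) = 1.59649658203125

1.59649658203125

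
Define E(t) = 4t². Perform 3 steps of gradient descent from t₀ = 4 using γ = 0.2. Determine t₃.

E′(t) = 8t
t₁ = 4 − 0.2·32 = -2.4
t₂ = -2.4 − 0.2·(-19.2) = 1.44
t₃ = 1.44 − 0.2·11.52 = -0.864

-0.864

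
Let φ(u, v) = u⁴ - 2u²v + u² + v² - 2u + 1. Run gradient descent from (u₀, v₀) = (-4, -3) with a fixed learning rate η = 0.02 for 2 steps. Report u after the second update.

∇φ = (4u³ - 4uv + 2u - 2, -2u² + 2v)
(u₁, v₁) = (-4, -3) − 0.02·(-314, -38) = (2.28, -2.24)
(u₂, v₂) = (2.28, -2.24) − 0.02·(70.398208, -14.8768) = (0.87203584, -1.942464)
u = 0.87203584

0.87203584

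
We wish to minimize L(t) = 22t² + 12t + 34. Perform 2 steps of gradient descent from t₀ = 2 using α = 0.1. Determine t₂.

L′(t) = 44t + 12
Step 1: L′(2) = 100; t₁ = 2 − 0.1·100 = -8
Step 2: L′(-8) = -340; t₂ = -8 − 0.1·(-340) = 26

26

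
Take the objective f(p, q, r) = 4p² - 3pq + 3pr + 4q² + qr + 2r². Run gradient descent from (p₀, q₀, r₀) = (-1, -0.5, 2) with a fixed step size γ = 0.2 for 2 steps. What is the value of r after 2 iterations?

∇f = (8p - 3q + 3r, -3p + 8q + r, 3p + q + 4r)
Step 1: at (-1, -0.5, 2), ∇f = (-0.5, 1, 4.5) → (-1, -0.5, 2) − 0.2·(-0.5, 1, 4.5) = (-0.9, -0.7, 1.1)
Step 2: at (-0.9, -0.7, 1.1), ∇f = (-1.8, -1.8, 1) → (-0.9, -0.7, 1.1) − 0.2·(-1.8, -1.8, 1) = (-0.54, -0.34, 0.9)
r = 0.9

0.9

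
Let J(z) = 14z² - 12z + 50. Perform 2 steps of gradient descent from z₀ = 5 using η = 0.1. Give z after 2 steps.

J′(z) = 28z - 12
Step 1: J′(5) = 128; z₁ = 5 − 0.1·128 = -7.8
Step 2: J′(-7.8) = -230.4; z₂ = -7.8 − 0.1·(-230.4) = 15.24

15.24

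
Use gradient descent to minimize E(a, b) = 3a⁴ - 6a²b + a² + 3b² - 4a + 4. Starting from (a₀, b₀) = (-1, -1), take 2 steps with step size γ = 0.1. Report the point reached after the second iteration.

∇E = (12a³ - 12ab + 2a - 4, -6a² + 6b)
(a₁, b₁) = (-1, -1) − 0.1·(-30, -12) = (2, 0.2)
(a₂, b₂) = (2, 0.2) − 0.1·(91.2, -22.8) = (-7.12, 2.48)

(-7.12, 2.48)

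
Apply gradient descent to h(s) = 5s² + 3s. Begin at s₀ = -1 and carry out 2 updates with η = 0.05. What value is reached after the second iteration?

-0.475

h′(s) = 10s + 3
s₁ = -1 − 0.05·(-7) = -0.65
s₂ = -0.65 − 0.05·(-3.5) = -0.475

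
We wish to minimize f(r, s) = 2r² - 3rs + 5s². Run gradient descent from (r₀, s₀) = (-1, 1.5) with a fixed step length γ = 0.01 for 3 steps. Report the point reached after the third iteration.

(-0.7704315, 1.019331)

∇f = (4r - 3s, -3r + 10s)
(r₁, s₁) = (-1, 1.5) − 0.01·(-8.5, 18) = (-0.915, 1.32)
(r₂, s₂) = (-0.915, 1.32) − 0.01·(-7.62, 15.945) = (-0.8388, 1.16055)
(r₃, s₃) = (-0.8388, 1.16055) − 0.01·(-6.83685, 14.1219) = (-0.7704315, 1.019331)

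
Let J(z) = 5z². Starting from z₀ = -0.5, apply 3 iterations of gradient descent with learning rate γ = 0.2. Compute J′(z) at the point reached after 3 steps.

J′(z) = 10z
Step 1: J′(-0.5) = -5; z₁ = -0.5 − 0.2·(-5) = 0.5
Step 2: J′(0.5) = 5; z₂ = 0.5 − 0.2·5 = -0.5
Step 3: J′(-0.5) = -5; z₃ = -0.5 − 0.2·(-5) = 0.5
J′(z) at (0.5) = 5

5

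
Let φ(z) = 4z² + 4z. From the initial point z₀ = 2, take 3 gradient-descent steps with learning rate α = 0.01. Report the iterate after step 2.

1.616

φ′(z) = 8z + 4
z₁ = 2 − 0.01·20 = 1.8
z₂ = 1.8 − 0.01·18.4 = 1.616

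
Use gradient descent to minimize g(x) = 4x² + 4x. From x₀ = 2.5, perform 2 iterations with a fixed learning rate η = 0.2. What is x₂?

0.58

g′(x) = 8x + 4
Step 1: g′(2.5) = 24; x₁ = 2.5 − 0.2·24 = -2.3
Step 2: g′(-2.3) = -14.4; x₂ = -2.3 − 0.2·(-14.4) = 0.58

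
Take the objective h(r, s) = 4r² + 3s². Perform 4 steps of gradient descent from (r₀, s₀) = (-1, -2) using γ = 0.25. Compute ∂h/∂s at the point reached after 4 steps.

∇h = (8r, 6s)
(r₁, s₁) = (-1, -2) − 0.25·(-8, -12) = (1, 1)
(r₂, s₂) = (1, 1) − 0.25·(8, 6) = (-1, -0.5)
(r₃, s₃) = (-1, -0.5) − 0.25·(-8, -3) = (1, 0.25)
(r₄, s₄) = (1, 0.25) − 0.25·(8, 1.5) = (-1, -0.125)
∂h/∂s at (-1, -0.125) = -0.75

-0.75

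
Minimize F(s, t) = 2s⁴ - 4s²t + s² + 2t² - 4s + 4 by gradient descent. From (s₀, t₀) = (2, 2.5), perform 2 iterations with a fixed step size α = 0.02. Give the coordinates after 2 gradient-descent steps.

∇F = (8s³ - 8st + 2s - 4, -4s² + 4t)
(s₁, t₁) = (2, 2.5) − 0.02·(24, -6) = (1.52, 2.62)
(s₂, t₂) = (1.52, 2.62) − 0.02·(-4.724736, 1.2384) = (1.61449472, 2.595232)

(1.61449472, 2.595232)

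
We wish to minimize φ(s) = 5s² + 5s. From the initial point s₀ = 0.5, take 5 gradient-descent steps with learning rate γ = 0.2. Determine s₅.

-1.5

φ′(s) = 10s + 5
s₁ = 0.5 − 0.2·10 = -1.5
s₂ = -1.5 − 0.2·(-10) = 0.5
s₃ = 0.5 − 0.2·10 = -1.5
s₄ = -1.5 − 0.2·(-10) = 0.5
s₅ = 0.5 − 0.2·10 = -1.5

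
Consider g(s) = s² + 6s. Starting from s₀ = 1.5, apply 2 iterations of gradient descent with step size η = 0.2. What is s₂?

g′(s) = 2s + 6
s₁ = 1.5 − 0.2·9 = -0.3
s₂ = -0.3 − 0.2·5.4 = -1.38

-1.38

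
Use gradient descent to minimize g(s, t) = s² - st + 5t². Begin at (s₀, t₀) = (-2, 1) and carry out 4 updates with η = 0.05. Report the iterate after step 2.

(-1.555, 0.1125)

∇g = (2s - t, -s + 10t)
Step 1: at (-2, 1), ∇g = (-5, 12) → (-2, 1) − 0.05·(-5, 12) = (-1.75, 0.4)
Step 2: at (-1.75, 0.4), ∇g = (-3.9, 5.75) → (-1.75, 0.4) − 0.05·(-3.9, 5.75) = (-1.555, 0.1125)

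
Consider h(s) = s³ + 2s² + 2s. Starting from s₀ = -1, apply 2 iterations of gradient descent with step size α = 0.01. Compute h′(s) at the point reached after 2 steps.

h′(s) = 3s² + 4s + 2
s₁ = -1 − 0.01·1 = -1.01
s₂ = -1.01 − 0.01·1.0203 = -1.020203
h′(s) at (-1.020203) = 1.041630483627

1.041630483627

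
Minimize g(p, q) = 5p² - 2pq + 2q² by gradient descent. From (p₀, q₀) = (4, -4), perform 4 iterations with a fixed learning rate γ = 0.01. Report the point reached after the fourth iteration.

∇g = (10p - 2q, -2p + 4q)
Step 1: at (4, -4), ∇g = (48, -24) → (4, -4) − 0.01·(48, -24) = (3.52, -3.76)
Step 2: at (3.52, -3.76), ∇g = (42.72, -22.08) → (3.52, -3.76) − 0.01·(42.72, -22.08) = (3.0928, -3.5392)
Step 3: at (3.0928, -3.5392), ∇g = (38.0064, -20.3424) → (3.0928, -3.5392) − 0.01·(38.0064, -20.3424) = (2.712736, -3.335776)
Step 4: at (2.712736, -3.335776), ∇g = (33.798912, -18.768576) → (2.712736, -3.335776) − 0.01·(33.798912, -18.768576) = (2.37474688, -3.14809024)

(2.37474688, -3.14809024)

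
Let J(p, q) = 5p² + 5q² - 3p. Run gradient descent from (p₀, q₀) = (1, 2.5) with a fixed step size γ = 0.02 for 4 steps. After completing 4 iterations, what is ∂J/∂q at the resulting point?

10.24

∇J = (10p - 3, 10q)
Step 1: at (1, 2.5), ∇J = (7, 25) → (1, 2.5) − 0.02·(7, 25) = (0.86, 2)
Step 2: at (0.86, 2), ∇J = (5.6, 20) → (0.86, 2) − 0.02·(5.6, 20) = (0.748, 1.6)
Step 3: at (0.748, 1.6), ∇J = (4.48, 16) → (0.748, 1.6) − 0.02·(4.48, 16) = (0.6584, 1.28)
Step 4: at (0.6584, 1.28), ∇J = (3.584, 12.8) → (0.6584, 1.28) − 0.02·(3.584, 12.8) = (0.58672, 1.024)
∂J/∂q at (0.58672, 1.024) = 10.24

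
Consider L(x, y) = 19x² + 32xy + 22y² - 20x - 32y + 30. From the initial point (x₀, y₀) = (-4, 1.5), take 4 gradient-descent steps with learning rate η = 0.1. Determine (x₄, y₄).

∇L = (38x + 32y - 20, 32x + 44y - 32)
Step 1: at (-4, 1.5), ∇L = (-124, -94) → (-4, 1.5) − 0.1·(-124, -94) = (8.4, 10.9)
Step 2: at (8.4, 10.9), ∇L = (648, 716.4) → (8.4, 10.9) − 0.1·(648, 716.4) = (-56.4, -60.74)
Step 3: at (-56.4, -60.74), ∇L = (-4106.88, -4509.36) → (-56.4, -60.74) − 0.1·(-4106.88, -4509.36) = (354.288, 390.196)
Step 4: at (354.288, 390.196), ∇L = (25929.216, 28473.84) → (354.288, 390.196) − 0.1·(25929.216, 28473.84) = (-2238.6336, -2457.188)

(-2238.6336, -2457.188)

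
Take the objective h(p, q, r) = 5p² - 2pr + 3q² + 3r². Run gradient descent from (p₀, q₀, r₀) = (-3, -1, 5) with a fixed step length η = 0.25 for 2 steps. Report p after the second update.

-12.5

∇h = (10p - 2r, 6q, -2p + 6r)
Step 1: at (-3, -1, 5), ∇h = (-40, -6, 36) → (-3, -1, 5) − 0.25·(-40, -6, 36) = (7, 0.5, -4)
Step 2: at (7, 0.5, -4), ∇h = (78, 3, -38) → (7, 0.5, -4) − 0.25·(78, 3, -38) = (-12.5, -0.25, 5.5)
p = -12.5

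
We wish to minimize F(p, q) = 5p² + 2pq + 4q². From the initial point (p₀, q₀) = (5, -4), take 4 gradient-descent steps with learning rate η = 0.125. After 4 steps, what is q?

0.02734375

∇F = (10p + 2q, 2p + 8q)
Step 1: at (5, -4), ∇F = (42, -22) → (5, -4) − 0.125·(42, -22) = (-0.25, -1.25)
Step 2: at (-0.25, -1.25), ∇F = (-5, -10.5) → (-0.25, -1.25) − 0.125·(-5, -10.5) = (0.375, 0.0625)
Step 3: at (0.375, 0.0625), ∇F = (3.875, 1.25) → (0.375, 0.0625) − 0.125·(3.875, 1.25) = (-0.109375, -0.09375)
Step 4: at (-0.109375, -0.09375), ∇F = (-1.28125, -0.96875) → (-0.109375, -0.09375) − 0.125·(-1.28125, -0.96875) = (0.05078125, 0.02734375)
q = 0.02734375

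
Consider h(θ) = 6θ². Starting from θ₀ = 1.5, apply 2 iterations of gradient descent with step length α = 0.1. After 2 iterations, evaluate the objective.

h′(θ) = 12θ
θ₁ = 1.5 − 0.1·18 = -0.3
θ₂ = -0.3 − 0.1·(-3.6) = 0.06
h(0.06) = 0.0216

0.0216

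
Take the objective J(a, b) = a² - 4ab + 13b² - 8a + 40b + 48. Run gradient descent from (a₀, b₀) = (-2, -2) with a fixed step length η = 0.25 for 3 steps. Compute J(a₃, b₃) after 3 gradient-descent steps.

6781.625

∇J = (2a - 4b - 8, -4a + 26b + 40)
Step 1: at (-2, -2), ∇J = (-4, -4) → (-2, -2) − 0.25·(-4, -4) = (-1, -1)
Step 2: at (-1, -1), ∇J = (-6, 18) → (-1, -1) − 0.25·(-6, 18) = (0.5, -5.5)
Step 3: at (0.5, -5.5), ∇J = (15, -105) → (0.5, -5.5) − 0.25·(15, -105) = (-3.25, 20.75)
J(-3.25, 20.75) = 6781.625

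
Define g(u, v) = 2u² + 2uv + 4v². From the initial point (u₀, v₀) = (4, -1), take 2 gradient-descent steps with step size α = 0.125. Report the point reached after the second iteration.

(1.375, -0.5625)

∇g = (4u + 2v, 2u + 8v)
(u₁, v₁) = (4, -1) − 0.125·(14, 0) = (2.25, -1)
(u₂, v₂) = (2.25, -1) − 0.125·(7, -3.5) = (1.375, -0.5625)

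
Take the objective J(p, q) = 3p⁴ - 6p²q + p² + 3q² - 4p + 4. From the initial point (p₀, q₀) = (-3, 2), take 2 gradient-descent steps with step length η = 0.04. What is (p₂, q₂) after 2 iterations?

∇J = (12p³ - 12pq + 2p - 4, -6p² + 6q)
(p₁, q₁) = (-3, 2) − 0.04·(-262, -42) = (7.48, 3.68)
(p₂, q₂) = (7.48, 3.68) − 0.04·(4702.751104, -313.6224) = (-180.63004416, 16.224896)

(-180.63004416, 16.224896)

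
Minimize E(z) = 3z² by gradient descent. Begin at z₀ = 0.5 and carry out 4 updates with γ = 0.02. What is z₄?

E′(z) = 6z
z₁ = 0.5 − 0.02·3 = 0.44
z₂ = 0.44 − 0.02·2.64 = 0.3872
z₃ = 0.3872 − 0.02·2.3232 = 0.340736
z₄ = 0.340736 − 0.02·2.044416 = 0.29984768

0.29984768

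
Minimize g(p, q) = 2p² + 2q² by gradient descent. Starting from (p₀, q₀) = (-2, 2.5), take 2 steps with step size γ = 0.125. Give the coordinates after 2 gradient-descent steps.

(-0.5, 0.625)

∇g = (4p, 4q)
Step 1: at (-2, 2.5), ∇g = (-8, 10) → (-2, 2.5) − 0.125·(-8, 10) = (-1, 1.25)
Step 2: at (-1, 1.25), ∇g = (-4, 5) → (-1, 1.25) − 0.125·(-4, 5) = (-0.5, 0.625)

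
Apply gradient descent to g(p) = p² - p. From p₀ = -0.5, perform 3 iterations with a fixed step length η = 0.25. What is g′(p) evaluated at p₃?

-0.25

g′(p) = 2p - 1
p₁ = -0.5 − 0.25·(-2) = 0
p₂ = 0 − 0.25·(-1) = 0.25
p₃ = 0.25 − 0.25·(-0.5) = 0.375
g′(p) at (0.375) = -0.25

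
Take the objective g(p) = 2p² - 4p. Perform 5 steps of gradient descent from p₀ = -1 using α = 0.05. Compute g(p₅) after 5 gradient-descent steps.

g′(p) = 4p - 4
p₁ = -1 − 0.05·(-8) = -0.6
p₂ = -0.6 − 0.05·(-6.4) = -0.28
p₃ = -0.28 − 0.05·(-5.12) = -0.024
p₄ = -0.024 − 0.05·(-4.096) = 0.1808
p₅ = 0.1808 − 0.05·(-3.2768) = 0.34464
g(0.34464) = -1.1410065408

-1.1410065408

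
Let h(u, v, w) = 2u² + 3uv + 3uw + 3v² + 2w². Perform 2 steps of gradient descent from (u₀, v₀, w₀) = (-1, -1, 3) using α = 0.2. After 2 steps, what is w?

1.08

∇h = (4u + 3v + 3w, 3u + 6v, 3u + 4w)
Step 1: at (-1, -1, 3), ∇h = (2, -9, 9) → (-1, -1, 3) − 0.2·(2, -9, 9) = (-1.4, 0.8, 1.2)
Step 2: at (-1.4, 0.8, 1.2), ∇h = (0.4, 0.6, 0.6) → (-1.4, 0.8, 1.2) − 0.2·(0.4, 0.6, 0.6) = (-1.48, 0.68, 1.08)
w = 1.08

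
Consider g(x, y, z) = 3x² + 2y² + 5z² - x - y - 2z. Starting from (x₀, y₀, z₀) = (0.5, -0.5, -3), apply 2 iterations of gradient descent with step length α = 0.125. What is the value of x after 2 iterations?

0.1875

∇g = (6x - 1, 4y - 1, 10z - 2)
Step 1: at (0.5, -0.5, -3), ∇g = (2, -3, -32) → (0.5, -0.5, -3) − 0.125·(2, -3, -32) = (0.25, -0.125, 1)
Step 2: at (0.25, -0.125, 1), ∇g = (0.5, -1.5, 8) → (0.25, -0.125, 1) − 0.125·(0.5, -1.5, 8) = (0.1875, 0.0625, 0)
x = 0.1875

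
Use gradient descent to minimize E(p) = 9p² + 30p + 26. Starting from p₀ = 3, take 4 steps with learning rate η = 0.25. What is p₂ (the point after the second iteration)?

E′(p) = 18p + 30
Step 1: E′(3) = 84; p₁ = 3 − 0.25·84 = -18
Step 2: E′(-18) = -294; p₂ = -18 − 0.25·(-294) = 55.5

55.5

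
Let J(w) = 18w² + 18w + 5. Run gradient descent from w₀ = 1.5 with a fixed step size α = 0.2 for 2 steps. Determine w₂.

76.38

J′(w) = 36w + 18
Step 1: J′(1.5) = 72; w₁ = 1.5 − 0.2·72 = -12.9
Step 2: J′(-12.9) = -446.4; w₂ = -12.9 − 0.2·(-446.4) = 76.38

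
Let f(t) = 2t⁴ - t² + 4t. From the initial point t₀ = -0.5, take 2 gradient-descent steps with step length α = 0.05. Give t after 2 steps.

f′(t) = 8t³ - 2t + 4
Step 1: f′(-0.5) = 4; t₁ = -0.5 − 0.05·4 = -0.7
Step 2: f′(-0.7) = 2.656; t₂ = -0.7 − 0.05·2.656 = -0.8328

-0.8328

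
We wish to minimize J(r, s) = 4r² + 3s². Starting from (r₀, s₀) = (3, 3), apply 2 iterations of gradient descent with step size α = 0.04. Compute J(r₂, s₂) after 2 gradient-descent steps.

16.70508288

∇J = (8r, 6s)
(r₁, s₁) = (3, 3) − 0.04·(24, 18) = (2.04, 2.28)
(r₂, s₂) = (2.04, 2.28) − 0.04·(16.32, 13.68) = (1.3872, 1.7328)
J(1.3872, 1.7328) = 16.70508288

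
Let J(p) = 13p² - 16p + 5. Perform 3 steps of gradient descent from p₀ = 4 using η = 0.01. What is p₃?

J′(p) = 26p - 16
p₁ = 4 − 0.01·88 = 3.12
p₂ = 3.12 − 0.01·65.12 = 2.4688
p₃ = 2.4688 − 0.01·48.1888 = 1.986912

1.986912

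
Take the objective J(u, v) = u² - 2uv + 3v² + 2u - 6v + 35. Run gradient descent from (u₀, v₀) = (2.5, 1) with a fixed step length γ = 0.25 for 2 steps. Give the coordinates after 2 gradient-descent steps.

∇J = (2u - 2v + 2, -2u + 6v - 6)
Step 1: at (2.5, 1), ∇J = (5, -5) → (2.5, 1) − 0.25·(5, -5) = (1.25, 2.25)
Step 2: at (1.25, 2.25), ∇J = (0, 5) → (1.25, 2.25) − 0.25·(0, 5) = (1.25, 1)

(1.25, 1)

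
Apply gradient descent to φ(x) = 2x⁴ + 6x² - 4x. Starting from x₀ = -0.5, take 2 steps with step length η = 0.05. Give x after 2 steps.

0.21995

φ′(x) = 8x³ + 12x - 4
Step 1: φ′(-0.5) = -11; x₁ = -0.5 − 0.05·(-11) = 0.05
Step 2: φ′(0.05) = -3.399; x₂ = 0.05 − 0.05·(-3.399) = 0.21995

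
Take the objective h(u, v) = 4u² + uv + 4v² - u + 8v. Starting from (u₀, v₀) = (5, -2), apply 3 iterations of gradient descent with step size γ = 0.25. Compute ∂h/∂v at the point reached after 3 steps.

∇h = (8u + v - 1, u + 8v + 8)
(u₁, v₁) = (5, -2) − 0.25·(37, -3) = (-4.25, -1.25)
(u₂, v₂) = (-4.25, -1.25) − 0.25·(-36.25, -6.25) = (4.8125, 0.3125)
(u₃, v₃) = (4.8125, 0.3125) − 0.25·(37.8125, 15.3125) = (-4.640625, -3.515625)
∂h/∂v at (-4.640625, -3.515625) = -24.765625

-24.765625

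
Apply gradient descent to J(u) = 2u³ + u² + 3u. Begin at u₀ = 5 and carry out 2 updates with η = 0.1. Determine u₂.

J′(u) = 6u² + 2u + 3
u₁ = 5 − 0.1·163 = -11.3
u₂ = -11.3 − 0.1·746.54 = -85.954

-85.954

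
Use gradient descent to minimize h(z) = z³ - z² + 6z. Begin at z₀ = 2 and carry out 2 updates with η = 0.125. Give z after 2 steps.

h′(z) = 3z² - 2z + 6
z₁ = 2 − 0.125·14 = 0.25
z₂ = 0.25 − 0.125·5.6875 = -0.4609375

-0.4609375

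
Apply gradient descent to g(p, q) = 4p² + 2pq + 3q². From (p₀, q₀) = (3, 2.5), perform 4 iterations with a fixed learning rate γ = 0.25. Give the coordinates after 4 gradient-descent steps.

∇g = (8p + 2q, 2p + 6q)
(p₁, q₁) = (3, 2.5) − 0.25·(29, 21) = (-4.25, -2.75)
(p₂, q₂) = (-4.25, -2.75) − 0.25·(-39.5, -25) = (5.625, 3.5)
(p₃, q₃) = (5.625, 3.5) − 0.25·(52, 32.25) = (-7.375, -4.5625)
(p₄, q₄) = (-7.375, -4.5625) − 0.25·(-68.125, -42.125) = (9.65625, 5.96875)

(9.65625, 5.96875)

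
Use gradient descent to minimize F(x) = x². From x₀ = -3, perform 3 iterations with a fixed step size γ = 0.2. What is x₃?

-0.648

F′(x) = 2x
Step 1: F′(-3) = -6; x₁ = -3 − 0.2·(-6) = -1.8
Step 2: F′(-1.8) = -3.6; x₂ = -1.8 − 0.2·(-3.6) = -1.08
Step 3: F′(-1.08) = -2.16; x₃ = -1.08 − 0.2·(-2.16) = -0.648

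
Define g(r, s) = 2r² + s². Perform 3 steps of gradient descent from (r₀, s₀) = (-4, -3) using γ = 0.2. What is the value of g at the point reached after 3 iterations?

∇g = (4r, 2s)
Step 1: at (-4, -3), ∇g = (-16, -6) → (-4, -3) − 0.2·(-16, -6) = (-0.8, -1.8)
Step 2: at (-0.8, -1.8), ∇g = (-3.2, -3.6) → (-0.8, -1.8) − 0.2·(-3.2, -3.6) = (-0.16, -1.08)
Step 3: at (-0.16, -1.08), ∇g = (-0.64, -2.16) → (-0.16, -1.08) − 0.2·(-0.64, -2.16) = (-0.032, -0.648)
g(-0.032, -0.648) = 0.421952

0.421952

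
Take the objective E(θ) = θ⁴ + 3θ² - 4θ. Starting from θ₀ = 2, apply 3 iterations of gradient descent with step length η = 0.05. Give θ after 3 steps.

E′(θ) = 4θ³ + 6θ - 4
Step 1: E′(2) = 40; θ₁ = 2 − 0.05·40 = 0
Step 2: E′(0) = -4; θ₂ = 0 − 0.05·(-4) = 0.2
Step 3: E′(0.2) = -2.768; θ₃ = 0.2 − 0.05·(-2.768) = 0.3384

0.3384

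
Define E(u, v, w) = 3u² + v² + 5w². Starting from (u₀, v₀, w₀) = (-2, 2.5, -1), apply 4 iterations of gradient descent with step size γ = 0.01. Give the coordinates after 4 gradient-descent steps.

∇E = (6u, 2v, 10w)
Step 1: at (-2, 2.5, -1), ∇E = (-12, 5, -10) → (-2, 2.5, -1) − 0.01·(-12, 5, -10) = (-1.88, 2.45, -0.9)
Step 2: at (-1.88, 2.45, -0.9), ∇E = (-11.28, 4.9, -9) → (-1.88, 2.45, -0.9) − 0.01·(-11.28, 4.9, -9) = (-1.7672, 2.401, -0.81)
Step 3: at (-1.7672, 2.401, -0.81), ∇E = (-10.6032, 4.802, -8.1) → (-1.7672, 2.401, -0.81) − 0.01·(-10.6032, 4.802, -8.1) = (-1.661168, 2.35298, -0.729)
Step 4: at (-1.661168, 2.35298, -0.729), ∇E = (-9.967008, 4.70596, -7.29) → (-1.661168, 2.35298, -0.729) − 0.01·(-9.967008, 4.70596, -7.29) = (-1.56149792, 2.3059204, -0.6561)

(-1.56149792, 2.3059204, -0.6561)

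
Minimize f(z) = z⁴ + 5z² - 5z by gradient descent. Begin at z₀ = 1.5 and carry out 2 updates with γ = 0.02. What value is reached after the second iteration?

f′(z) = 4z³ + 10z - 5
Step 1: f′(1.5) = 23.5; z₁ = 1.5 − 0.02·23.5 = 1.03
Step 2: f′(1.03) = 9.670908; z₂ = 1.03 − 0.02·9.670908 = 0.83658184

0.83658184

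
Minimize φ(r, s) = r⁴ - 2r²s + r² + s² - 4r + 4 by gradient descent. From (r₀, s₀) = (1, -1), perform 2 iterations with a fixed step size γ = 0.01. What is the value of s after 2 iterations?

∇φ = (4r³ - 4rs + 2r - 4, -2r² + 2s)
Step 1: at (1, -1), ∇φ = (6, -4) → (1, -1) − 0.01·(6, -4) = (0.94, -0.96)
Step 2: at (0.94, -0.96), ∇φ = (4.811936, -3.6872) → (0.94, -0.96) − 0.01·(4.811936, -3.6872) = (0.89188064, -0.923128)
s = -0.923128

-0.923128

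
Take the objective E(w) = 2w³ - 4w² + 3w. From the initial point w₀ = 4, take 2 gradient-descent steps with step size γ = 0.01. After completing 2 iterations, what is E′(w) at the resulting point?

E′(w) = 6w² - 8w + 3
Step 1: E′(4) = 67; w₁ = 4 − 0.01·67 = 3.33
Step 2: E′(3.33) = 42.8934; w₂ = 3.33 − 0.01·42.8934 = 2.901066
E′(w) at (2.901066) = 30.288575618136

30.288575618136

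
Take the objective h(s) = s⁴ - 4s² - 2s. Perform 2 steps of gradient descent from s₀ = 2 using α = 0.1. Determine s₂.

1.1936

h′(s) = 4s³ - 8s - 2
Step 1: h′(2) = 14; s₁ = 2 − 0.1·14 = 0.6
Step 2: h′(0.6) = -5.936; s₂ = 0.6 − 0.1·(-5.936) = 1.1936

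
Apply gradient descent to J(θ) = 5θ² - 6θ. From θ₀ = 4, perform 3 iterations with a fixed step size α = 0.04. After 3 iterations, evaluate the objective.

0.8967168

J′(θ) = 10θ - 6
θ₁ = 4 − 0.04·34 = 2.64
θ₂ = 2.64 − 0.04·20.4 = 1.824
θ₃ = 1.824 − 0.04·12.24 = 1.3344
J(1.3344) = 0.8967168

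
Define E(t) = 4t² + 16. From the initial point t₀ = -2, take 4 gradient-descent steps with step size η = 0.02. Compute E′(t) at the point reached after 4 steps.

-7.96594176

E′(t) = 8t
t₁ = -2 − 0.02·(-16) = -1.68
t₂ = -1.68 − 0.02·(-13.44) = -1.4112
t₃ = -1.4112 − 0.02·(-11.2896) = -1.185408
t₄ = -1.185408 − 0.02·(-9.483264) = -0.99574272
E′(t) at (-0.99574272) = -7.96594176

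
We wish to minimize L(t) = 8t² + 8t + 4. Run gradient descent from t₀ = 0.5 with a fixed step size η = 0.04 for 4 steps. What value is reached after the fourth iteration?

L′(t) = 16t + 8
t₁ = 0.5 − 0.04·16 = -0.14
t₂ = -0.14 − 0.04·5.76 = -0.3704
t₃ = -0.3704 − 0.04·2.0736 = -0.453344
t₄ = -0.453344 − 0.04·0.746496 = -0.48320384

-0.48320384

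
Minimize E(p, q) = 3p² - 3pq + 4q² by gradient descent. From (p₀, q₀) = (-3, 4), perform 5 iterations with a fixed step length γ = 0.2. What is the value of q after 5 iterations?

-4.75776

∇E = (6p - 3q, -3p + 8q)
(p₁, q₁) = (-3, 4) − 0.2·(-30, 41) = (3, -4.2)
(p₂, q₂) = (3, -4.2) − 0.2·(30.6, -42.6) = (-3.12, 4.32)
(p₃, q₃) = (-3.12, 4.32) − 0.2·(-31.68, 43.92) = (3.216, -4.464)
(p₄, q₄) = (3.216, -4.464) − 0.2·(32.688, -45.36) = (-3.3216, 4.608)
(p₅, q₅) = (-3.3216, 4.608) − 0.2·(-33.7536, 46.8288) = (3.42912, -4.75776)
q = -4.75776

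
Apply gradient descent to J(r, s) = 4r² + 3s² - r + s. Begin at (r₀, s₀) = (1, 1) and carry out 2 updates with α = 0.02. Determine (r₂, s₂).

∇J = (8r - 1, 6s + 1)
Step 1: at (1, 1), ∇J = (7, 7) → (1, 1) − 0.02·(7, 7) = (0.86, 0.86)
Step 2: at (0.86, 0.86), ∇J = (5.88, 6.16) → (0.86, 0.86) − 0.02·(5.88, 6.16) = (0.7424, 0.7368)

(0.7424, 0.7368)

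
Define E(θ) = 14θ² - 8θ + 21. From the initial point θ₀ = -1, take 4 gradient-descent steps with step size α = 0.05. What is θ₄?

0.2528

E′(θ) = 28θ - 8
θ₁ = -1 − 0.05·(-36) = 0.8
θ₂ = 0.8 − 0.05·14.4 = 0.08
θ₃ = 0.08 − 0.05·(-5.76) = 0.368
θ₄ = 0.368 − 0.05·2.304 = 0.2528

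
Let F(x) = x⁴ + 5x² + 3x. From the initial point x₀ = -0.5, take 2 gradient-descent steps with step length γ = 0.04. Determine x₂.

-0.34976

F′(x) = 4x³ + 10x + 3
x₁ = -0.5 − 0.04·(-2.5) = -0.4
x₂ = -0.4 − 0.04·(-1.256) = -0.34976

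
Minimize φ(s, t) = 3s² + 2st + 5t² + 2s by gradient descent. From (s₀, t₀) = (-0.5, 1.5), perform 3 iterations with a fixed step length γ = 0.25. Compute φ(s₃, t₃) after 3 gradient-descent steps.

214.125

∇φ = (6s + 2t + 2, 2s + 10t)
(s₁, t₁) = (-0.5, 1.5) − 0.25·(2, 14) = (-1, -2)
(s₂, t₂) = (-1, -2) − 0.25·(-8, -22) = (1, 3.5)
(s₃, t₃) = (1, 3.5) − 0.25·(15, 37) = (-2.75, -5.75)
φ(-2.75, -5.75) = 214.125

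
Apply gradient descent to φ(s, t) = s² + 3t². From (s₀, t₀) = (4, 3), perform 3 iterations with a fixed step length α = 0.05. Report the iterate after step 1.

(3.6, 2.1)

∇φ = (2s, 6t)
(s₁, t₁) = (4, 3) − 0.05·(8, 18) = (3.6, 2.1)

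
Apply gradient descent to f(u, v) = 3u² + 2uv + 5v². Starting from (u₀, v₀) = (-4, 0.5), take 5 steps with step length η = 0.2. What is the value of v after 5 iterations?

2.12528

∇f = (6u + 2v, 2u + 10v)
Step 1: at (-4, 0.5), ∇f = (-23, -3) → (-4, 0.5) − 0.2·(-23, -3) = (0.6, 1.1)
Step 2: at (0.6, 1.1), ∇f = (5.8, 12.2) → (0.6, 1.1) − 0.2·(5.8, 12.2) = (-0.56, -1.34)
Step 3: at (-0.56, -1.34), ∇f = (-6.04, -14.52) → (-0.56, -1.34) − 0.2·(-6.04, -14.52) = (0.648, 1.564)
Step 4: at (0.648, 1.564), ∇f = (7.016, 16.936) → (0.648, 1.564) − 0.2·(7.016, 16.936) = (-0.7552, -1.8232)
Step 5: at (-0.7552, -1.8232), ∇f = (-8.1776, -19.7424) → (-0.7552, -1.8232) − 0.2·(-8.1776, -19.7424) = (0.88032, 2.12528)
v = 2.12528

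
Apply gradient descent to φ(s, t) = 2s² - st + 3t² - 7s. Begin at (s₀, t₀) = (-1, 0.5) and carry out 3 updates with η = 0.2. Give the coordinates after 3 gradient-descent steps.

(1.784, 0.256)

∇φ = (4s - t - 7, -s + 6t)
Step 1: at (-1, 0.5), ∇φ = (-11.5, 4) → (-1, 0.5) − 0.2·(-11.5, 4) = (1.3, -0.3)
Step 2: at (1.3, -0.3), ∇φ = (-1.5, -3.1) → (1.3, -0.3) − 0.2·(-1.5, -3.1) = (1.6, 0.32)
Step 3: at (1.6, 0.32), ∇φ = (-0.92, 0.32) → (1.6, 0.32) − 0.2·(-0.92, 0.32) = (1.784, 0.256)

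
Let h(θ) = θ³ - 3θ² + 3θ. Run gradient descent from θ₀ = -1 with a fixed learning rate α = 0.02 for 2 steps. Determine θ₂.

h′(θ) = 3θ² - 6θ + 3
θ₁ = -1 − 0.02·12 = -1.24
θ₂ = -1.24 − 0.02·15.0528 = -1.541056

-1.541056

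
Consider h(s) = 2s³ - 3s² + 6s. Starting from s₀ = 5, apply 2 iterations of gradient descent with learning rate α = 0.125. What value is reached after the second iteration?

h′(s) = 6s² - 6s + 6
s₁ = 5 − 0.125·126 = -10.75
s₂ = -10.75 − 0.125·763.875 = -106.234375

-106.234375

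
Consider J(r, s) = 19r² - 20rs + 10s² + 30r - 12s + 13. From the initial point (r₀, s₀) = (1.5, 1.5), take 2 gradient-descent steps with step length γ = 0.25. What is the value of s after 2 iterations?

∇J = (38r - 20s + 30, -20r + 20s - 12)
(r₁, s₁) = (1.5, 1.5) − 0.25·(57, -12) = (-12.75, 4.5)
(r₂, s₂) = (-12.75, 4.5) − 0.25·(-544.5, 333) = (123.375, -78.75)
s = -78.75

-78.75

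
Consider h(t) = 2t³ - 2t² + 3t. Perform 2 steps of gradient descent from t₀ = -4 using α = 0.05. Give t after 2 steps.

-40.36875

h′(t) = 6t² - 4t + 3
t₁ = -4 − 0.05·115 = -9.75
t₂ = -9.75 − 0.05·612.375 = -40.36875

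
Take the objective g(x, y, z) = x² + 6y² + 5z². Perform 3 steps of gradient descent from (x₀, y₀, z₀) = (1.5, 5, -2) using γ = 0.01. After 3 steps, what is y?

3.40736

∇g = (2x, 12y, 10z)
Step 1: at (1.5, 5, -2), ∇g = (3, 60, -20) → (1.5, 5, -2) − 0.01·(3, 60, -20) = (1.47, 4.4, -1.8)
Step 2: at (1.47, 4.4, -1.8), ∇g = (2.94, 52.8, -18) → (1.47, 4.4, -1.8) − 0.01·(2.94, 52.8, -18) = (1.4406, 3.872, -1.62)
Step 3: at (1.4406, 3.872, -1.62), ∇g = (2.8812, 46.464, -16.2) → (1.4406, 3.872, -1.62) − 0.01·(2.8812, 46.464, -16.2) = (1.411788, 3.40736, -1.458)
y = 3.40736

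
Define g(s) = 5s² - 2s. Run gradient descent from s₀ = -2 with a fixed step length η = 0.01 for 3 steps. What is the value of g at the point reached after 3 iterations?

g′(s) = 10s - 2
s₁ = -2 − 0.01·(-22) = -1.78
s₂ = -1.78 − 0.01·(-19.8) = -1.582
s₃ = -1.582 − 0.01·(-17.82) = -1.4038
g(-1.4038) = 12.6608722

12.6608722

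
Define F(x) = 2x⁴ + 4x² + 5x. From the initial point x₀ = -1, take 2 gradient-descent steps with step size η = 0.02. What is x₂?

-0.67927168

F′(x) = 8x³ + 8x + 5
Step 1: F′(-1) = -11; x₁ = -1 − 0.02·(-11) = -0.78
Step 2: F′(-0.78) = -5.036416; x₂ = -0.78 − 0.02·(-5.036416) = -0.67927168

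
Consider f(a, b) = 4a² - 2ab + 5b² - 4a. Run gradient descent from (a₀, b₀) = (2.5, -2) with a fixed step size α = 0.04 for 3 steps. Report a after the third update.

0.96336

∇f = (8a - 2b - 4, -2a + 10b)
Step 1: at (2.5, -2), ∇f = (20, -25) → (2.5, -2) − 0.04·(20, -25) = (1.7, -1)
Step 2: at (1.7, -1), ∇f = (11.6, -13.4) → (1.7, -1) − 0.04·(11.6, -13.4) = (1.236, -0.464)
Step 3: at (1.236, -0.464), ∇f = (6.816, -7.112) → (1.236, -0.464) − 0.04·(6.816, -7.112) = (0.96336, -0.17952)
a = 0.96336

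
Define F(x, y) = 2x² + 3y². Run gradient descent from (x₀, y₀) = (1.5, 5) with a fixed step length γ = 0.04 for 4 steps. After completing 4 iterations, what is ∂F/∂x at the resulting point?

2.98722816

∇F = (4x, 6y)
Step 1: at (1.5, 5), ∇F = (6, 30) → (1.5, 5) − 0.04·(6, 30) = (1.26, 3.8)
Step 2: at (1.26, 3.8), ∇F = (5.04, 22.8) → (1.26, 3.8) − 0.04·(5.04, 22.8) = (1.0584, 2.888)
Step 3: at (1.0584, 2.888), ∇F = (4.2336, 17.328) → (1.0584, 2.888) − 0.04·(4.2336, 17.328) = (0.889056, 2.19488)
Step 4: at (0.889056, 2.19488), ∇F = (3.556224, 13.16928) → (0.889056, 2.19488) − 0.04·(3.556224, 13.16928) = (0.74680704, 1.6681088)
∂F/∂x at (0.74680704, 1.6681088) = 2.98722816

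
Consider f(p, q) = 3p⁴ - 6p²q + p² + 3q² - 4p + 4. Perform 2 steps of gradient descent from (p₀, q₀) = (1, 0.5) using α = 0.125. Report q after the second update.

∇f = (12p³ - 12pq + 2p - 4, -6p² + 6q)
Step 1: at (1, 0.5), ∇f = (4, -3) → (1, 0.5) − 0.125·(4, -3) = (0.5, 0.875)
Step 2: at (0.5, 0.875), ∇f = (-6.75, 3.75) → (0.5, 0.875) − 0.125·(-6.75, 3.75) = (1.34375, 0.40625)
q = 0.40625

0.40625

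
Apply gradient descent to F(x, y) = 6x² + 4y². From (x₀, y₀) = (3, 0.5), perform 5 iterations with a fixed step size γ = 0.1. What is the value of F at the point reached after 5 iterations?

∇F = (12x, 8y)
(x₁, y₁) = (3, 0.5) − 0.1·(36, 4) = (-0.6, 0.1)
(x₂, y₂) = (-0.6, 0.1) − 0.1·(-7.2, 0.8) = (0.12, 0.02)
(x₃, y₃) = (0.12, 0.02) − 0.1·(1.44, 0.16) = (-0.024, 0.004)
(x₄, y₄) = (-0.024, 0.004) − 0.1·(-0.288, 0.032) = (0.0048, 0.0008)
(x₅, y₅) = (0.0048, 0.0008) − 0.1·(0.0576, 0.0064) = (-0.00096, 0.00016)
F(-0.00096, 0.00016) = 0.000005632

0.000005632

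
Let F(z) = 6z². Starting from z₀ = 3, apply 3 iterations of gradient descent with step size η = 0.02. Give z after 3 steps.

1.316928

F′(z) = 12z
z₁ = 3 − 0.02·36 = 2.28
z₂ = 2.28 − 0.02·27.36 = 1.7328
z₃ = 1.7328 − 0.02·20.7936 = 1.316928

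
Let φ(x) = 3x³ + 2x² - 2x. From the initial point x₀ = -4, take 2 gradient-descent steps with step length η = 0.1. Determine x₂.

-257.764

φ′(x) = 9x² + 4x - 2
x₁ = -4 − 0.1·126 = -16.6
x₂ = -16.6 − 0.1·2411.64 = -257.764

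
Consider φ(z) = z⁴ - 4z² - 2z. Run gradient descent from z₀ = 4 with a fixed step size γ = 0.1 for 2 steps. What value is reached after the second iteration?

φ′(z) = 4z³ - 8z - 2
z₁ = 4 − 0.1·222 = -18.2
z₂ = -18.2 − 0.1·(-23970.672) = 2378.8672

2378.8672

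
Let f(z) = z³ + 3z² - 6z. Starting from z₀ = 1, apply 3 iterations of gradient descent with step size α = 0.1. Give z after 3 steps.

0.7320133

f′(z) = 3z² + 6z - 6
z₁ = 1 − 0.1·3 = 0.7
z₂ = 0.7 − 0.1·(-0.33) = 0.733
z₃ = 0.733 − 0.1·0.009867 = 0.7320133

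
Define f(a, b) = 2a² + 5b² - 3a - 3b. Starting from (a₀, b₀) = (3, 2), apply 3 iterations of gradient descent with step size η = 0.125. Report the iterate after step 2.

∇f = (4a - 3, 10b - 3)
Step 1: at (3, 2), ∇f = (9, 17) → (3, 2) − 0.125·(9, 17) = (1.875, -0.125)
Step 2: at (1.875, -0.125), ∇f = (4.5, -4.25) → (1.875, -0.125) − 0.125·(4.5, -4.25) = (1.3125, 0.40625)

(1.3125, 0.40625)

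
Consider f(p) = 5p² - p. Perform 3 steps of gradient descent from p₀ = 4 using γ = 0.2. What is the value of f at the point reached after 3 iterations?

76

f′(p) = 10p - 1
p₁ = 4 − 0.2·39 = -3.8
p₂ = -3.8 − 0.2·(-39) = 4
p₃ = 4 − 0.2·39 = -3.8
f(-3.8) = 76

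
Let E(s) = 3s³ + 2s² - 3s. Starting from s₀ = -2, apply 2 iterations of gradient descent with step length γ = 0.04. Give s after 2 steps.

-5.64

E′(s) = 9s² + 4s - 3
s₁ = -2 − 0.04·25 = -3
s₂ = -3 − 0.04·66 = -5.64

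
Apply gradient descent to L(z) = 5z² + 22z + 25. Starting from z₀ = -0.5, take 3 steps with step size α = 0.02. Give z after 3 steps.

-1.3296

L′(z) = 10z + 22
Step 1: L′(-0.5) = 17; z₁ = -0.5 − 0.02·17 = -0.84
Step 2: L′(-0.84) = 13.6; z₂ = -0.84 − 0.02·13.6 = -1.112
Step 3: L′(-1.112) = 10.88; z₃ = -1.112 − 0.02·10.88 = -1.3296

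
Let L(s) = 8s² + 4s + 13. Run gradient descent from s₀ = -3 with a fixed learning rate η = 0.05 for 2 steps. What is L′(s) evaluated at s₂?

L′(s) = 16s + 4
Step 1: L′(-3) = -44; s₁ = -3 − 0.05·(-44) = -0.8
Step 2: L′(-0.8) = -8.8; s₂ = -0.8 − 0.05·(-8.8) = -0.36
L′(s) at (-0.36) = -1.76

-1.76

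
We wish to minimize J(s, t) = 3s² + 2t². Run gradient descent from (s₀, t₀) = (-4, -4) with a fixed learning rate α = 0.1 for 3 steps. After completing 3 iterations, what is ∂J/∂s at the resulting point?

-1.536

∇J = (6s, 4t)
(s₁, t₁) = (-4, -4) − 0.1·(-24, -16) = (-1.6, -2.4)
(s₂, t₂) = (-1.6, -2.4) − 0.1·(-9.6, -9.6) = (-0.64, -1.44)
(s₃, t₃) = (-0.64, -1.44) − 0.1·(-3.84, -5.76) = (-0.256, -0.864)
∂J/∂s at (-0.256, -0.864) = -1.536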